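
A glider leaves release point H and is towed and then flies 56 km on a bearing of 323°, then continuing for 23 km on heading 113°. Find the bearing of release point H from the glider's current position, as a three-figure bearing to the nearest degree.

Leg 1 (323°, 56 km): east 56 sin 323° = -33.70, north 56 cos 323° = 44.72
Leg 2 (113°, 23 km): east 23 sin 113° = 21.17, north 23 cos 113° = -8.99
Net displacement: -12.53 east, 35.74 north. Direction back to start is (12.53, -35.74): bearing = atan2(12.53, -35.74) mod 360° = 160.68° ≈ 161°.

161°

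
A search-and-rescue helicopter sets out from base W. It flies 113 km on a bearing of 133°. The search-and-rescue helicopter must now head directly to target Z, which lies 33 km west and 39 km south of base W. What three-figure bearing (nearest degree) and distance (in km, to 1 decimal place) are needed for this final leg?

288°, 121.7 km

Leg 1 (133°, 113 km): east 113 sin 133° = 82.64, north 113 cos 133° = -77.07
Current position: (82.64, -77.07). Target: (-33, -39). Remaining: Δeast = -115.64, Δnorth = 38.07.
Bearing = atan2(-115.64, 38.07) mod 360° = 288.22°; distance = √((-115.64)² + (38.07)²) = 121.747 km.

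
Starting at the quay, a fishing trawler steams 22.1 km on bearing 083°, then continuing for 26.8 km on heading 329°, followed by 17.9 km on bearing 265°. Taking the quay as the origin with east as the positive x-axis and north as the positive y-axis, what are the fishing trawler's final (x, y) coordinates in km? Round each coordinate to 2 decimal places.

Leg 1 (083°, 22.1 km): east 22.1 sin 83° = 21.94, north 22.1 cos 83° = 2.69
Leg 2 (329°, 26.8 km): east 26.8 sin 329° = -13.80, north 26.8 cos 329° = 22.97
Leg 3 (265°, 17.9 km): east 17.9 sin 265° = -17.83, north 17.9 cos 265° = -1.56
Summing: -9.70 km east, 24.11 km north → (-9.70, 24.11).

(-9.70, 24.11)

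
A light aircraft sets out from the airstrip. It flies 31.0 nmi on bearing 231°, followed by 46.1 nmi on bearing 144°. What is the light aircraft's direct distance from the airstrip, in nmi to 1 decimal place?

Leg 1 (231°, 31.0 nmi): east 31.0 sin 231° = -24.09, north 31.0 cos 231° = -19.51
Leg 2 (144°, 46.1 nmi): east 46.1 sin 144° = 27.10, north 46.1 cos 144° = -37.30
Net: 3.01 east, -56.80 north. Distance = √((3.01)² + (-56.80)²) = 56.884 nmi.

56.9 nmi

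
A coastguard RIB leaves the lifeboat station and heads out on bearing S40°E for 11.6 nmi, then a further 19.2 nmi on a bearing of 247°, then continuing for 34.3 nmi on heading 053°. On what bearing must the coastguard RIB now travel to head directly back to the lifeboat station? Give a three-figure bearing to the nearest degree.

256°

Leg 1 (S40°E, 11.6 nmi): east 11.6 sin 140° = 7.46, north 11.6 cos 140° = -8.89
Leg 2 (247°, 19.2 nmi): east 19.2 sin 247° = -17.67, north 19.2 cos 247° = -7.50
Leg 3 (053°, 34.3 nmi): east 34.3 sin 53° = 27.39, north 34.3 cos 53° = 20.64
Net displacement: 17.18 east, 4.25 north. Direction back to start is (-17.18, -4.25): bearing = atan2(-17.18, -4.25) mod 360° = 256.09° ≈ 256°.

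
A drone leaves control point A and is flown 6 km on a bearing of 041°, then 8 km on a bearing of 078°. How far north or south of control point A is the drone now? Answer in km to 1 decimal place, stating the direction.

6.2 km north

Leg 1 (041°, 6 km): east 6 sin 41° = 3.94, north 6 cos 41° = 4.53
Leg 2 (078°, 8 km): east 8 sin 78° = 7.83, north 8 cos 78° = 1.66
Net north component: 6.19 km.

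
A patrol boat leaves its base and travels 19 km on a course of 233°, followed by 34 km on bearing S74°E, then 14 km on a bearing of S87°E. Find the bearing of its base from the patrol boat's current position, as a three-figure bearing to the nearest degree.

304°

Leg 1 (233°, 19 km): east 19 sin 233° = -15.17, north 19 cos 233° = -11.43
Leg 2 (S74°E, 34 km): east 34 sin 106° = 32.68, north 34 cos 106° = -9.37
Leg 3 (S87°E, 14 km): east 14 sin 93° = 13.98, north 14 cos 93° = -0.73
Net displacement: 31.49 east, -21.54 north. Direction back to start is (-31.49, 21.54): bearing = atan2(-31.49, 21.54) mod 360° = 304.37° ≈ 304°.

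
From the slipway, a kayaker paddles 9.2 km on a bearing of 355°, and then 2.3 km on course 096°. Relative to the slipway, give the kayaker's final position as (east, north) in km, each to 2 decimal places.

(1.49, 8.92)

Leg 1 (355°, 9.2 km): east 9.2 sin 355° = -0.80, north 9.2 cos 355° = 9.16
Leg 2 (096°, 2.3 km): east 2.3 sin 96° = 2.29, north 2.3 cos 96° = -0.24
Summing: 1.49 km east, 8.92 km north → (1.49, 8.92).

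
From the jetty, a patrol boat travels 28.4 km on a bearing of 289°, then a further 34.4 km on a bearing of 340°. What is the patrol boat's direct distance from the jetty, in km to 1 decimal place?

Leg 1 (289°, 28.4 km): east 28.4 sin 289° = -26.85, north 28.4 cos 289° = 9.25
Leg 2 (340°, 34.4 km): east 34.4 sin 340° = -11.77, north 34.4 cos 340° = 32.33
Net: -38.62 east, 41.57 north. Distance = √((-38.62)² + (41.57)²) = 56.741 km.

56.7 km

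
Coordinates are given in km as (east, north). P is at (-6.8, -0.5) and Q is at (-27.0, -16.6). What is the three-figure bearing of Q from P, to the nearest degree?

231°

Δeast = -27.0 − -6.8 = -20.20; Δnorth = -16.6 − -0.5 = -16.10.
Bearing = atan2(Δeast, Δnorth) mod 360° = 231.44° ≈ 231°.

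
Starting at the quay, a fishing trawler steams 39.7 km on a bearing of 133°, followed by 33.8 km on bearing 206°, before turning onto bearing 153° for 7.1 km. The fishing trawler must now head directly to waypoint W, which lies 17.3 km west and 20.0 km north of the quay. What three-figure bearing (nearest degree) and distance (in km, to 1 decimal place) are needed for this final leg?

337°, 90.7 km

Leg 1 (133°, 39.7 km): east 39.7 sin 133° = 29.03, north 39.7 cos 133° = -27.08
Leg 2 (206°, 33.8 km): east 33.8 sin 206° = -14.82, north 33.8 cos 206° = -30.38
Leg 3 (153°, 7.1 km): east 7.1 sin 153° = 3.22, north 7.1 cos 153° = -6.33
Current position: (17.44, -63.78). Target: (-17.3, 20.0). Remaining: Δeast = -34.74, Δnorth = 83.78.
Bearing = atan2(-34.74, 83.78) mod 360° = 337.48°; distance = √((-34.74)² + (83.78)²) = 90.698 km.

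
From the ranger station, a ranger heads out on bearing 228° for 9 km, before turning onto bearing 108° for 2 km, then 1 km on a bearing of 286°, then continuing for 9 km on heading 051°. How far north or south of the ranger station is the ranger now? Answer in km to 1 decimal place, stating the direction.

0.7 km south

Leg 1 (228°, 9 km): east 9 sin 228° = -6.69, north 9 cos 228° = -6.02
Leg 2 (108°, 2 km): east 2 sin 108° = 1.90, north 2 cos 108° = -0.62
Leg 3 (286°, 1 km): east 1 sin 286° = -0.96, north 1 cos 286° = 0.28
Leg 4 (051°, 9 km): east 9 sin 51° = 6.99, north 9 cos 51° = 5.66
Net north component: -0.70 km.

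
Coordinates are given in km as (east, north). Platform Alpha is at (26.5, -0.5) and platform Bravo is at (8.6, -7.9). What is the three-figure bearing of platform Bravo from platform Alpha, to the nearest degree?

248°

Δeast = 8.6 − 26.5 = -17.90; Δnorth = -7.9 − -0.5 = -7.40.
Bearing = atan2(Δeast, Δnorth) mod 360° = 247.54° ≈ 248°.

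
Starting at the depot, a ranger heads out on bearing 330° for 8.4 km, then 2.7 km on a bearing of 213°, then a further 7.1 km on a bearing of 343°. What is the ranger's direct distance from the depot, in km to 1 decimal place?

14.1 km

Leg 1 (330°, 8.4 km): east 8.4 sin 330° = -4.20, north 8.4 cos 330° = 7.27
Leg 2 (213°, 2.7 km): east 2.7 sin 213° = -1.47, north 2.7 cos 213° = -2.26
Leg 3 (343°, 7.1 km): east 7.1 sin 343° = -2.08, north 7.1 cos 343° = 6.79
Net: -7.75 east, 11.80 north. Distance = √((-7.75)² + (11.80)²) = 14.115 km.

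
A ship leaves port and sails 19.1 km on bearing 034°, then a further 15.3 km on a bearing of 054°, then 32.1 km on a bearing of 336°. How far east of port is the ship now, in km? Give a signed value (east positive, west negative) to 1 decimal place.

Leg 1 (034°, 19.1 km): east 19.1 sin 34° = 10.68, north 19.1 cos 34° = 15.83
Leg 2 (054°, 15.3 km): east 15.3 sin 54° = 12.38, north 15.3 cos 54° = 8.99
Leg 3 (336°, 32.1 km): east 32.1 sin 336° = -13.06, north 32.1 cos 336° = 29.32
Net east component: 10.00 km.

10.0 km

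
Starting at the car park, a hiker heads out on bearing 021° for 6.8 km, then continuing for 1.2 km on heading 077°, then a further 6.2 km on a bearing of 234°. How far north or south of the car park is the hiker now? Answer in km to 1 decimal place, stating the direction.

3.0 km north

Leg 1 (021°, 6.8 km): east 6.8 sin 21° = 2.44, north 6.8 cos 21° = 6.35
Leg 2 (077°, 1.2 km): east 1.2 sin 77° = 1.17, north 1.2 cos 77° = 0.27
Leg 3 (234°, 6.2 km): east 6.2 sin 234° = -5.02, north 6.2 cos 234° = -3.64
Net north component: 2.97 km.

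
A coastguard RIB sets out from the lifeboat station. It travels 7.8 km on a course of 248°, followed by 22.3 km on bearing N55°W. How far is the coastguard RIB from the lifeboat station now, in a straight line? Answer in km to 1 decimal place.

27.3 km

Leg 1 (248°, 7.8 km): east 7.8 sin 248° = -7.23, north 7.8 cos 248° = -2.92
Leg 2 (N55°W, 22.3 km): east 22.3 sin 305° = -18.27, north 22.3 cos 305° = 12.79
Net: -25.50 east, 9.87 north. Distance = √((-25.50)² + (9.87)²) = 27.342 km.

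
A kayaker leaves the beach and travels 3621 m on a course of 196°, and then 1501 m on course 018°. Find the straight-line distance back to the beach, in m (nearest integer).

2122 m

Leg 1 (196°, 3621 m): east 3621 sin 196° = -998.08, north 3621 cos 196° = -3480.73
Leg 2 (018°, 1501 m): east 1501 sin 18° = 463.83, north 1501 cos 18° = 1427.54
Net: -534.25 east, -2053.19 north. Distance = √((-534.25)² + (-2053.19)²) = 2121.561 m.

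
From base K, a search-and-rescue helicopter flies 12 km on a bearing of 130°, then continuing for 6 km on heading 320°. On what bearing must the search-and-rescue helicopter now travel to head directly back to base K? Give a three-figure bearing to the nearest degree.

Leg 1 (130°, 12 km): east 12 sin 130° = 9.19, north 12 cos 130° = -7.71
Leg 2 (320°, 6 km): east 6 sin 320° = -3.86, north 6 cos 320° = 4.60
Net displacement: 5.34 east, -3.12 north. Direction back to start is (-5.34, 3.12): bearing = atan2(-5.34, 3.12) mod 360° = 300.29° ≈ 300°.

300°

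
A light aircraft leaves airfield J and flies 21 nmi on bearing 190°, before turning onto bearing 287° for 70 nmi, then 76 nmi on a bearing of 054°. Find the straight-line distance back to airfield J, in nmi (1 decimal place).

45.4 nmi

Leg 1 (190°, 21 nmi): east 21 sin 190° = -3.65, north 21 cos 190° = -20.68
Leg 2 (287°, 70 nmi): east 70 sin 287° = -66.94, north 70 cos 287° = 20.47
Leg 3 (054°, 76 nmi): east 76 sin 54° = 61.49, north 76 cos 54° = 44.67
Net: -9.10 east, 44.46 north. Distance = √((-9.10)² + (44.46)²) = 45.379 nmi.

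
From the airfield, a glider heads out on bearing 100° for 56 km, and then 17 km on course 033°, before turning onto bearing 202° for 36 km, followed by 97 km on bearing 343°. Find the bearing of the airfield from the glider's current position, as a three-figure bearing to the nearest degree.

Leg 1 (100°, 56 km): east 56 sin 100° = 55.15, north 56 cos 100° = -9.72
Leg 2 (033°, 17 km): east 17 sin 33° = 9.26, north 17 cos 33° = 14.26
Leg 3 (202°, 36 km): east 36 sin 202° = -13.49, north 36 cos 202° = -33.38
Leg 4 (343°, 97 km): east 97 sin 343° = -28.36, north 97 cos 343° = 92.76
Net displacement: 22.56 east, 63.92 north. Direction back to start is (-22.56, -63.92): bearing = atan2(-22.56, -63.92) mod 360° = 199.44° ≈ 199°.

199°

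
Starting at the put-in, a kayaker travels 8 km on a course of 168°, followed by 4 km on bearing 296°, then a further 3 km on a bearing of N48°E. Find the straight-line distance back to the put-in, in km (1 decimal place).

Leg 1 (168°, 8 km): east 8 sin 168° = 1.66, north 8 cos 168° = -7.83
Leg 2 (296°, 4 km): east 4 sin 296° = -3.60, north 4 cos 296° = 1.75
Leg 3 (N48°E, 3 km): east 3 sin 48° = 2.23, north 3 cos 48° = 2.01
Net: 0.30 east, -4.06 north. Distance = √((0.30)² + (-4.06)²) = 4.075 km.

4.1 km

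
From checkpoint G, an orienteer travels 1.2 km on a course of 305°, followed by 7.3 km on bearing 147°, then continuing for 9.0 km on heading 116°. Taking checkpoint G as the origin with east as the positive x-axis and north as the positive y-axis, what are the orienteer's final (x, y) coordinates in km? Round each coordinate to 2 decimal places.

(11.08, -9.38)

Leg 1 (305°, 1.2 km): east 1.2 sin 305° = -0.98, north 1.2 cos 305° = 0.69
Leg 2 (147°, 7.3 km): east 7.3 sin 147° = 3.98, north 7.3 cos 147° = -6.12
Leg 3 (116°, 9.0 km): east 9.0 sin 116° = 8.09, north 9.0 cos 116° = -3.95
Summing: 11.08 km east, -9.38 km north → (11.08, -9.38).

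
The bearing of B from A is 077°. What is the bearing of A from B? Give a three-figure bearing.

Back-bearing = 077° + 180° = 257°.

257°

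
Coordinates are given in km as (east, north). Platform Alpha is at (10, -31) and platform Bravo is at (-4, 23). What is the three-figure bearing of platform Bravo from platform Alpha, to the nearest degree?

Δeast = -4 − 10 = -14.00; Δnorth = 23 − -31 = 54.00.
Bearing = atan2(Δeast, Δnorth) mod 360° = 345.47° ≈ 345°.

345°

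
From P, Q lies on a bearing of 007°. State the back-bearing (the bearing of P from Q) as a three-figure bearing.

187°

Back-bearing = 007° + 180° = 187°.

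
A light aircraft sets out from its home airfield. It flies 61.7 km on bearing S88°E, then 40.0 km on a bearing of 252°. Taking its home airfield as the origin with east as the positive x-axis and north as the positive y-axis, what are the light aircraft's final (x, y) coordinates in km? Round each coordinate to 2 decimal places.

Leg 1 (S88°E, 61.7 km): east 61.7 sin 92° = 61.66, north 61.7 cos 92° = -2.15
Leg 2 (252°, 40.0 km): east 40.0 sin 252° = -38.04, north 40.0 cos 252° = -12.36
Summing: 23.62 km east, -14.51 km north → (23.62, -14.51).

(23.62, -14.51)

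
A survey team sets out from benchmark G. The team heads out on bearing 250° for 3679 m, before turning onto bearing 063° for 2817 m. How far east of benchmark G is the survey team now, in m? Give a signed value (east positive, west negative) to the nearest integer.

Leg 1 (250°, 3679 m): east 3679 sin 250° = -3457.13, north 3679 cos 250° = -1258.29
Leg 2 (063°, 2817 m): east 2817 sin 63° = 2509.97, north 2817 cos 63° = 1278.89
Net east component: -947.16 m.

-947 m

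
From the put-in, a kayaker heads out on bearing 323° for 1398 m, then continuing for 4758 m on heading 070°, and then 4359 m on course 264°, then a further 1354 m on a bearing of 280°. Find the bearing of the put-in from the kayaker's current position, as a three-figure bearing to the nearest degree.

141°

Leg 1 (323°, 1398 m): east 1398 sin 323° = -841.34, north 1398 cos 323° = 1116.49
Leg 2 (070°, 4758 m): east 4758 sin 70° = 4471.06, north 4758 cos 70° = 1627.33
Leg 3 (264°, 4359 m): east 4359 sin 264° = -4335.12, north 4359 cos 264° = -455.64
Leg 4 (280°, 1354 m): east 1354 sin 280° = -1333.43, north 1354 cos 280° = 235.12
Net displacement: -2038.83 east, 2523.30 north. Direction back to start is (2038.83, -2523.30): bearing = atan2(2038.83, -2523.30) mod 360° = 141.06° ≈ 141°.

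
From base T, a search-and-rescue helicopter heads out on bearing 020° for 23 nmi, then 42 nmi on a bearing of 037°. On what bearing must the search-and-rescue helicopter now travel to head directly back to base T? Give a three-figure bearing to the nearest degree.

Leg 1 (020°, 23 nmi): east 23 sin 20° = 7.87, north 23 cos 20° = 21.61
Leg 2 (037°, 42 nmi): east 42 sin 37° = 25.28, north 42 cos 37° = 33.54
Net displacement: 33.14 east, 55.16 north. Direction back to start is (-33.14, -55.16): bearing = atan2(-33.14, -55.16) mod 360° = 211.00° ≈ 211°.

211°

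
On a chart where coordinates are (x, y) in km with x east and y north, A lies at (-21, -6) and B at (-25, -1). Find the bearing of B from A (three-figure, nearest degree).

Δeast = -25 − -21 = -4.00; Δnorth = -1 − -6 = 5.00.
Bearing = atan2(Δeast, Δnorth) mod 360° = 321.34° ≈ 321°.

321°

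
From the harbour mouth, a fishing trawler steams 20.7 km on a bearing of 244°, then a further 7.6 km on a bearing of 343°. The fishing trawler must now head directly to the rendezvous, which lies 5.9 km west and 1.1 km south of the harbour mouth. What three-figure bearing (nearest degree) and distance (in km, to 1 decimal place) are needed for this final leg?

087°, 14.9 km

Leg 1 (244°, 20.7 km): east 20.7 sin 244° = -18.61, north 20.7 cos 244° = -9.07
Leg 2 (343°, 7.6 km): east 7.6 sin 343° = -2.22, north 7.6 cos 343° = 7.27
Current position: (-20.83, -1.81). Target: (-5.9, -1.1). Remaining: Δeast = 14.93, Δnorth = 0.71.
Bearing = atan2(14.93, 0.71) mod 360° = 87.29°; distance = √((14.93)² + (0.71)²) = 14.944 km.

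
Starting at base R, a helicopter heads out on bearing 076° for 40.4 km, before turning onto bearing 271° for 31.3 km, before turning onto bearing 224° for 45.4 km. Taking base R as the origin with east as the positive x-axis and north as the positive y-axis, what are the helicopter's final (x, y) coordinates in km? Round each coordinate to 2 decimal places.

Leg 1 (076°, 40.4 km): east 40.4 sin 76° = 39.20, north 40.4 cos 76° = 9.77
Leg 2 (271°, 31.3 km): east 31.3 sin 271° = -31.30, north 31.3 cos 271° = 0.55
Leg 3 (224°, 45.4 km): east 45.4 sin 224° = -31.54, north 45.4 cos 224° = -32.66
Summing: -23.63 km east, -22.34 km north → (-23.63, -22.34).

(-23.63, -22.34)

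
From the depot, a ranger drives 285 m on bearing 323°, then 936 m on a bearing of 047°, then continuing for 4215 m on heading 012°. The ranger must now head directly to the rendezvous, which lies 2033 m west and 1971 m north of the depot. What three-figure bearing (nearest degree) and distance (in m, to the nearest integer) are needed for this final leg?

Leg 1 (323°, 285 m): east 285 sin 323° = -171.52, north 285 cos 323° = 227.61
Leg 2 (047°, 936 m): east 936 sin 47° = 684.55, north 936 cos 47° = 638.35
Leg 3 (012°, 4215 m): east 4215 sin 12° = 876.35, north 4215 cos 12° = 4122.89
Current position: (1389.38, 4988.85). Target: (-2033, 1971). Remaining: Δeast = -3422.38, Δnorth = -3017.85.
Bearing = atan2(-3422.38, -3017.85) mod 360° = 228.59°; distance = √((-3422.38)² + (-3017.85)²) = 4562.906 m.

229°, 4563 m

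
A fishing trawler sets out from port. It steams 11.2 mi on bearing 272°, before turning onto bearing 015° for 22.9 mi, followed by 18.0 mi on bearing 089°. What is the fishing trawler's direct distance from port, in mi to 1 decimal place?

26.1 mi

Leg 1 (272°, 11.2 mi): east 11.2 sin 272° = -11.19, north 11.2 cos 272° = 0.39
Leg 2 (015°, 22.9 mi): east 22.9 sin 15° = 5.93, north 22.9 cos 15° = 22.12
Leg 3 (089°, 18.0 mi): east 18.0 sin 89° = 18.00, north 18.0 cos 89° = 0.31
Net: 12.73 east, 22.82 north. Distance = √((12.73)² + (22.82)²) = 26.135 mi.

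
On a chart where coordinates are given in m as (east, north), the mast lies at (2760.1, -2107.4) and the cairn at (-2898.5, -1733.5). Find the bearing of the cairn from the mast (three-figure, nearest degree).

274°

Δeast = -2898.5 − 2760.1 = -5658.60; Δnorth = -1733.5 − -2107.4 = 373.90.
Bearing = atan2(Δeast, Δnorth) mod 360° = 273.78° ≈ 274°.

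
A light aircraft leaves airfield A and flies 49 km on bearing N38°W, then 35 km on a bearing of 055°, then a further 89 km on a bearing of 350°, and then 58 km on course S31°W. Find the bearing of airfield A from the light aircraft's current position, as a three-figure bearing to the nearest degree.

154°

Leg 1 (N38°W, 49 km): east 49 sin 322° = -30.17, north 49 cos 322° = 38.61
Leg 2 (055°, 35 km): east 35 sin 55° = 28.67, north 35 cos 55° = 20.08
Leg 3 (350°, 89 km): east 89 sin 350° = -15.45, north 89 cos 350° = 87.65
Leg 4 (S31°W, 58 km): east 58 sin 211° = -29.87, north 58 cos 211° = -49.72
Net displacement: -46.82 east, 96.62 north. Direction back to start is (46.82, -96.62): bearing = atan2(46.82, -96.62) mod 360° = 154.14° ≈ 154°.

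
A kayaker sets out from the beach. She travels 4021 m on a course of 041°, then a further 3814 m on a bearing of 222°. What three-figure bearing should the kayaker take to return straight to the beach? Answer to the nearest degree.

203°

Leg 1 (041°, 4021 m): east 4021 sin 41° = 2638.01, north 4021 cos 41° = 3034.69
Leg 2 (222°, 3814 m): east 3814 sin 222° = -2552.06, north 3814 cos 222° = -2834.35
Net displacement: 85.95 east, 200.33 north. Direction back to start is (-85.95, -200.33): bearing = atan2(-85.95, -200.33) mod 360° = 203.22° ≈ 203°.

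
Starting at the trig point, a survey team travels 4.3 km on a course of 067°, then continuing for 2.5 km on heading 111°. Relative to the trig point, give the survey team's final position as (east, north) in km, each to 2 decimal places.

Leg 1 (067°, 4.3 km): east 4.3 sin 67° = 3.96, north 4.3 cos 67° = 1.68
Leg 2 (111°, 2.5 km): east 2.5 sin 111° = 2.33, north 2.5 cos 111° = -0.90
Summing: 6.29 km east, 0.78 km north → (6.29, 0.78).

(6.29, 0.78)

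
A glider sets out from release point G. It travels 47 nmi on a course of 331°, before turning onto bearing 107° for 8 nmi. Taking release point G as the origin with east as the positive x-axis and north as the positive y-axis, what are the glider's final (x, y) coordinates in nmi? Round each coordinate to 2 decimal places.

(-15.14, 38.77)

Leg 1 (331°, 47 nmi): east 47 sin 331° = -22.79, north 47 cos 331° = 41.11
Leg 2 (107°, 8 nmi): east 8 sin 107° = 7.65, north 8 cos 107° = -2.34
Summing: -15.14 nmi east, 38.77 nmi north → (-15.14, 38.77).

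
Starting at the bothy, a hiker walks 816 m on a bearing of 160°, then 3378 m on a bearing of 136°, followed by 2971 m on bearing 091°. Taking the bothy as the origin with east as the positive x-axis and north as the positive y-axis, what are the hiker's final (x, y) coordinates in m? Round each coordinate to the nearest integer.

(5596, -3249)

Leg 1 (160°, 816 m): east 816 sin 160° = 279.09, north 816 cos 160° = -766.79
Leg 2 (136°, 3378 m): east 3378 sin 136° = 2346.56, north 3378 cos 136° = -2429.93
Leg 3 (091°, 2971 m): east 2971 sin 91° = 2970.55, north 2971 cos 91° = -51.85
Summing: 5596.19 m east, -3248.57 m north → (5596, -3249).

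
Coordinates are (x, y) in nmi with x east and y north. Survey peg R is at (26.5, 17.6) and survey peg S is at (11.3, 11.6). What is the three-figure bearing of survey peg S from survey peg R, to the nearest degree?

Δeast = 11.3 − 26.5 = -15.20; Δnorth = 11.6 − 17.6 = -6.00.
Bearing = atan2(Δeast, Δnorth) mod 360° = 248.46° ≈ 248°.

248°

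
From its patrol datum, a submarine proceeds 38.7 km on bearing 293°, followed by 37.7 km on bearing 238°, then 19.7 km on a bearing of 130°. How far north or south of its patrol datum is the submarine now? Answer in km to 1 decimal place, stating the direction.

17.5 km south

Leg 1 (293°, 38.7 km): east 38.7 sin 293° = -35.62, north 38.7 cos 293° = 15.12
Leg 2 (238°, 37.7 km): east 37.7 sin 238° = -31.97, north 37.7 cos 238° = -19.98
Leg 3 (130°, 19.7 km): east 19.7 sin 130° = 15.09, north 19.7 cos 130° = -12.66
Net north component: -17.52 km.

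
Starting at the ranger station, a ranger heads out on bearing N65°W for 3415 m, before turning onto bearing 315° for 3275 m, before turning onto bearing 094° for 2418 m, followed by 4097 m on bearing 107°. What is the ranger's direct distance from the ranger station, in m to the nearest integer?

Leg 1 (N65°W, 3415 m): east 3415 sin 295° = -3095.04, north 3415 cos 295° = 1443.24
Leg 2 (315°, 3275 m): east 3275 sin 315° = -2315.77, north 3275 cos 315° = 2315.77
Leg 3 (094°, 2418 m): east 2418 sin 94° = 2412.11, north 2418 cos 94° = -168.67
Leg 4 (107°, 4097 m): east 4097 sin 107° = 3917.98, north 4097 cos 107° = -1197.85
Net: 919.27 east, 2392.50 north. Distance = √((919.27)² + (2392.50)²) = 2563.028 m.

2563 m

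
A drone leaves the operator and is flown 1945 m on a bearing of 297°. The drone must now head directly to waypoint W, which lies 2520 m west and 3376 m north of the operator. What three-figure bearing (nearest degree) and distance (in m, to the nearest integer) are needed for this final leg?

Leg 1 (297°, 1945 m): east 1945 sin 297° = -1733.01, north 1945 cos 297° = 883.01
Current position: (-1733.01, 883.01). Target: (-2520, 3376). Remaining: Δeast = -786.99, Δnorth = 2492.99.
Bearing = atan2(-786.99, 2492.99) mod 360° = 342.48°; distance = √((-786.99)² + (2492.99)²) = 2614.259 m.

342°, 2614 m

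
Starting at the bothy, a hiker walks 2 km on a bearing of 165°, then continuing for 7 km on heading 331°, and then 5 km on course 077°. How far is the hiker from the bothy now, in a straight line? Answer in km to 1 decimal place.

5.7 km

Leg 1 (165°, 2 km): east 2 sin 165° = 0.52, north 2 cos 165° = -1.93
Leg 2 (331°, 7 km): east 7 sin 331° = -3.39, north 7 cos 331° = 6.12
Leg 3 (077°, 5 km): east 5 sin 77° = 4.87, north 5 cos 77° = 1.12
Net: 2.00 east, 5.32 north. Distance = √((2.00)² + (5.32)²) = 5.678 km.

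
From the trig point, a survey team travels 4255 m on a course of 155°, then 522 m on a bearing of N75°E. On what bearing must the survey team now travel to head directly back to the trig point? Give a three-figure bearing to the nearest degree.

Leg 1 (155°, 4255 m): east 4255 sin 155° = 1798.24, north 4255 cos 155° = -3856.34
Leg 2 (N75°E, 522 m): east 522 sin 75° = 504.21, north 522 cos 75° = 135.10
Net displacement: 2302.45 east, -3721.24 north. Direction back to start is (-2302.45, 3721.24): bearing = atan2(-2302.45, 3721.24) mod 360° = 328.25° ≈ 328°.

328°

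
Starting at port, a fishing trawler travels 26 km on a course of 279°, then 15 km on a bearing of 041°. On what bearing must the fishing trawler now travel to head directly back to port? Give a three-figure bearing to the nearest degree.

Leg 1 (279°, 26 km): east 26 sin 279° = -25.68, north 26 cos 279° = 4.07
Leg 2 (041°, 15 km): east 15 sin 41° = 9.84, north 15 cos 41° = 11.32
Net displacement: -15.84 east, 15.39 north. Direction back to start is (15.84, -15.39): bearing = atan2(15.84, -15.39) mod 360° = 134.17° ≈ 134°.

134°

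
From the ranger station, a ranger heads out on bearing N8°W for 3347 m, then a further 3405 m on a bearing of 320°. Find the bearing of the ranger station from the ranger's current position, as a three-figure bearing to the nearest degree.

Leg 1 (N8°W, 3347 m): east 3347 sin 352° = -465.81, north 3347 cos 352° = 3314.43
Leg 2 (320°, 3405 m): east 3405 sin 320° = -2188.69, north 3405 cos 320° = 2608.38
Net displacement: -2654.50 east, 5922.81 north. Direction back to start is (2654.50, -5922.81): bearing = atan2(2654.50, -5922.81) mod 360° = 155.86° ≈ 156°.

156°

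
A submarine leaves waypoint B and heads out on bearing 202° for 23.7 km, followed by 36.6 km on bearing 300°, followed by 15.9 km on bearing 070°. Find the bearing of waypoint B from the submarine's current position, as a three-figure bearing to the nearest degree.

094°

Leg 1 (202°, 23.7 km): east 23.7 sin 202° = -8.88, north 23.7 cos 202° = -21.97
Leg 2 (300°, 36.6 km): east 36.6 sin 300° = -31.70, north 36.6 cos 300° = 18.30
Leg 3 (070°, 15.9 km): east 15.9 sin 70° = 14.94, north 15.9 cos 70° = 5.44
Net displacement: -25.63 east, 1.76 north. Direction back to start is (25.63, -1.76): bearing = atan2(25.63, -1.76) mod 360° = 93.94° ≈ 094°.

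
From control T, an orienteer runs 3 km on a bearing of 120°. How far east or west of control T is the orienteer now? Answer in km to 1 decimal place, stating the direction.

Leg 1 (120°, 3 km): east 3 sin 120° = 2.60, north 3 cos 120° = -1.50
Net east component: 2.60 km.

2.6 km east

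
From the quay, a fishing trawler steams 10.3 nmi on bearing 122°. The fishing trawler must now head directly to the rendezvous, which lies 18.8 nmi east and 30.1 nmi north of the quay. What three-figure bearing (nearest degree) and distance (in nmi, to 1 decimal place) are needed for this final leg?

Leg 1 (122°, 10.3 nmi): east 10.3 sin 122° = 8.73, north 10.3 cos 122° = -5.46
Current position: (8.73, -5.46). Target: (18.8, 30.1). Remaining: Δeast = 10.07, Δnorth = 35.56.
Bearing = atan2(10.07, 35.56) mod 360° = 15.80°; distance = √((10.07)² + (35.56)²) = 36.955 nmi.

016°, 37.0 nmi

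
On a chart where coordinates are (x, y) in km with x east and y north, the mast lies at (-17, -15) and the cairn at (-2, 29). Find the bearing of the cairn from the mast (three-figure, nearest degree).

019°

Δeast = -2 − -17 = 15.00; Δnorth = 29 − -15 = 44.00.
Bearing = atan2(Δeast, Δnorth) mod 360° = 18.82° ≈ 019°.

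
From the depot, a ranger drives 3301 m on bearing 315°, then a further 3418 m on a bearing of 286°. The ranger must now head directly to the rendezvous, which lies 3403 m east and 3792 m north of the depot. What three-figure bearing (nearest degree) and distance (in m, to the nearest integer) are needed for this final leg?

087°, 9037 m

Leg 1 (315°, 3301 m): east 3301 sin 315° = -2334.16, north 3301 cos 315° = 2334.16
Leg 2 (286°, 3418 m): east 3418 sin 286° = -3285.59, north 3418 cos 286° = 942.13
Current position: (-5619.75, 3276.29). Target: (3403, 3792). Remaining: Δeast = 9022.75, Δnorth = 515.71.
Bearing = atan2(9022.75, 515.71) mod 360° = 86.73°; distance = √((9022.75)² + (515.71)²) = 9037.478 m.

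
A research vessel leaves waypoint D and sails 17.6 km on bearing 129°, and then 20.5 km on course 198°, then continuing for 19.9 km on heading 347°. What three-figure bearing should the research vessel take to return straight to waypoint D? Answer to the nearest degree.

Leg 1 (129°, 17.6 km): east 17.6 sin 129° = 13.68, north 17.6 cos 129° = -11.08
Leg 2 (198°, 20.5 km): east 20.5 sin 198° = -6.33, north 20.5 cos 198° = -19.50
Leg 3 (347°, 19.9 km): east 19.9 sin 347° = -4.48, north 19.9 cos 347° = 19.39
Net displacement: 2.87 east, -11.18 north. Direction back to start is (-2.87, 11.18): bearing = atan2(-2.87, 11.18) mod 360° = 345.62° ≈ 346°.

346°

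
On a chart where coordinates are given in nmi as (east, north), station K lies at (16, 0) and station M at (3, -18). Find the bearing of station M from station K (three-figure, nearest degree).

216°

Δeast = 3 − 16 = -13.00; Δnorth = -18 − 0 = -18.00.
Bearing = atan2(Δeast, Δnorth) mod 360° = 215.84° ≈ 216°.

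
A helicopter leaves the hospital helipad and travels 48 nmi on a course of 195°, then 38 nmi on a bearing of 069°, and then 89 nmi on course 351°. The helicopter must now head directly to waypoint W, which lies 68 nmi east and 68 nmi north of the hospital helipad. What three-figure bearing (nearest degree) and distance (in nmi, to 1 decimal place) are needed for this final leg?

078°, 60.3 nmi

Leg 1 (195°, 48 nmi): east 48 sin 195° = -12.42, north 48 cos 195° = -46.36
Leg 2 (069°, 38 nmi): east 38 sin 69° = 35.48, north 38 cos 69° = 13.62
Leg 3 (351°, 89 nmi): east 89 sin 351° = -13.92, north 89 cos 351° = 87.90
Current position: (9.13, 55.16). Target: (68, 68). Remaining: Δeast = 58.87, Δnorth = 12.84.
Bearing = atan2(58.87, 12.84) mod 360° = 77.69°; distance = √((58.87)² + (12.84)²) = 60.254 nmi.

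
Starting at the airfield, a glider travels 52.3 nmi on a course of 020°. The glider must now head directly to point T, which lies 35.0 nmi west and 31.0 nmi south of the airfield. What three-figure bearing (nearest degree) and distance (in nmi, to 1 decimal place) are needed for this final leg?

Leg 1 (020°, 52.3 nmi): east 52.3 sin 20° = 17.89, north 52.3 cos 20° = 49.15
Current position: (17.89, 49.15). Target: (-35.0, -31.0). Remaining: Δeast = -52.89, Δnorth = -80.15.
Bearing = atan2(-52.89, -80.15) mod 360° = 213.42°; distance = √((-52.89)² + (-80.15)²) = 96.023 nmi.

213°, 96.0 nmi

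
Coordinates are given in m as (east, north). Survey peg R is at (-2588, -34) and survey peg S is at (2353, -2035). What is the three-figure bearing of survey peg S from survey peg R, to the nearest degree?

112°

Δeast = 2353 − -2588 = 4941.00; Δnorth = -2035 − -34 = -2001.00.
Bearing = atan2(Δeast, Δnorth) mod 360° = 112.05° ≈ 112°.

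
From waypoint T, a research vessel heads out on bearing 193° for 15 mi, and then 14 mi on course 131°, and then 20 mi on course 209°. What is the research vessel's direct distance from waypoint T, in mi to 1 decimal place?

Leg 1 (193°, 15 mi): east 15 sin 193° = -3.37, north 15 cos 193° = -14.62
Leg 2 (131°, 14 mi): east 14 sin 131° = 10.57, north 14 cos 131° = -9.18
Leg 3 (209°, 20 mi): east 20 sin 209° = -9.70, north 20 cos 209° = -17.49
Net: -2.50 east, -41.29 north. Distance = √((-2.50)² + (-41.29)²) = 41.369 mi.

41.4 mi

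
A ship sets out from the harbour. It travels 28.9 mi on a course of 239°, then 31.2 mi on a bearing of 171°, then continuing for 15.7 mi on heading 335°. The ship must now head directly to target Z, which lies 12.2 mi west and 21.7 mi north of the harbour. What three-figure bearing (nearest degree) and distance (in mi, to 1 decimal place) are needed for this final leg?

015°, 55.1 mi

Leg 1 (239°, 28.9 mi): east 28.9 sin 239° = -24.77, north 28.9 cos 239° = -14.88
Leg 2 (171°, 31.2 mi): east 31.2 sin 171° = 4.88, north 31.2 cos 171° = -30.82
Leg 3 (335°, 15.7 mi): east 15.7 sin 335° = -6.64, north 15.7 cos 335° = 14.23
Current position: (-26.53, -31.47). Target: (-12.2, 21.7). Remaining: Δeast = 14.33, Δnorth = 53.17.
Bearing = atan2(14.33, 53.17) mod 360° = 15.08°; distance = √((14.33)² + (53.17)²) = 55.068 mi.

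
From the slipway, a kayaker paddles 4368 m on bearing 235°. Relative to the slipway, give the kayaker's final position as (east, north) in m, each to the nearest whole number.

Leg 1 (235°, 4368 m): east 4368 sin 235° = -3578.06, north 4368 cos 235° = -2505.38
Summing: -3578.06 m east, -2505.38 m north → (-3578, -2505).

(-3578, -2505)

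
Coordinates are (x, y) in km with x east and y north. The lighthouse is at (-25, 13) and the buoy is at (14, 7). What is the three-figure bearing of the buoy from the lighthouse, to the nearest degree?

Δeast = 14 − -25 = 39.00; Δnorth = 7 − 13 = -6.00.
Bearing = atan2(Δeast, Δnorth) mod 360° = 98.75° ≈ 099°.

099°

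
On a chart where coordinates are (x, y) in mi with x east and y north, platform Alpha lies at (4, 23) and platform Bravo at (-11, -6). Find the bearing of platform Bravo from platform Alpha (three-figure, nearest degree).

207°

Δeast = -11 − 4 = -15.00; Δnorth = -6 − 23 = -29.00.
Bearing = atan2(Δeast, Δnorth) mod 360° = 207.35° ≈ 207°.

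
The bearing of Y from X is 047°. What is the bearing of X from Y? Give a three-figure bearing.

227°

Back-bearing = 047° + 180° = 227°.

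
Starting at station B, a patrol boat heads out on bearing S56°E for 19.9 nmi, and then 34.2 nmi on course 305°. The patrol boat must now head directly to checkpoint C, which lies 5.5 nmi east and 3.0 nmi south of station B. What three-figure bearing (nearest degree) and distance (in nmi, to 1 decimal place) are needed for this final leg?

124°, 20.5 nmi

Leg 1 (S56°E, 19.9 nmi): east 19.9 sin 124° = 16.50, north 19.9 cos 124° = -11.13
Leg 2 (305°, 34.2 nmi): east 34.2 sin 305° = -28.01, north 34.2 cos 305° = 19.62
Current position: (-11.52, 8.49). Target: (5.5, -3.0). Remaining: Δeast = 17.02, Δnorth = -11.49.
Bearing = atan2(17.02, -11.49) mod 360° = 124.02°; distance = √((17.02)² + (-11.49)²) = 20.532 nmi.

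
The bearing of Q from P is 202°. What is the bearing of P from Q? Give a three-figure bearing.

022°

Back-bearing = 202° − 180° = 022°.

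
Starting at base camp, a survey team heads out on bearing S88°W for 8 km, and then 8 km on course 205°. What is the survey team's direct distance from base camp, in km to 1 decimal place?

13.6 km

Leg 1 (S88°W, 8 km): east 8 sin 268° = -8.00, north 8 cos 268° = -0.28
Leg 2 (205°, 8 km): east 8 sin 205° = -3.38, north 8 cos 205° = -7.25
Net: -11.38 east, -7.53 north. Distance = √((-11.38)² + (-7.53)²) = 13.642 km.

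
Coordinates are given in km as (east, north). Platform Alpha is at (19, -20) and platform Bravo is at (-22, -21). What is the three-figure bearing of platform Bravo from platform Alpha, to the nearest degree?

269°

Δeast = -22 − 19 = -41.00; Δnorth = -21 − -20 = -1.00.
Bearing = atan2(Δeast, Δnorth) mod 360° = 268.60° ≈ 269°.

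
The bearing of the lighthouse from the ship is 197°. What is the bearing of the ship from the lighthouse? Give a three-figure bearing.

017°

Back-bearing = 197° − 180° = 017°.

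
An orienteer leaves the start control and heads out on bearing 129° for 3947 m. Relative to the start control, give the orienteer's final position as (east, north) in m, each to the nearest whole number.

(3067, -2484)

Leg 1 (129°, 3947 m): east 3947 sin 129° = 3067.40, north 3947 cos 129° = -2483.93
Summing: 3067.40 m east, -2483.93 m north → (3067, -2484).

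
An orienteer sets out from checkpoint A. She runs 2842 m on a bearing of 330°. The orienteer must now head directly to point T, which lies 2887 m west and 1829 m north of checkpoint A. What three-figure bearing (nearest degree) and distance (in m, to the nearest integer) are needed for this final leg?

247°, 1597 m

Leg 1 (330°, 2842 m): east 2842 sin 330° = -1421.00, north 2842 cos 330° = 2461.24
Current position: (-1421.00, 2461.24). Target: (-2887, 1829). Remaining: Δeast = -1466.00, Δnorth = -632.24.
Bearing = atan2(-1466.00, -632.24) mod 360° = 246.67°; distance = √((-1466.00)² + (-632.24)²) = 1596.524 m.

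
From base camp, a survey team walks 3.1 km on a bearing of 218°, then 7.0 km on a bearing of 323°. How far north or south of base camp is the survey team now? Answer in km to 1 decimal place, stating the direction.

3.1 km north

Leg 1 (218°, 3.1 km): east 3.1 sin 218° = -1.91, north 3.1 cos 218° = -2.44
Leg 2 (323°, 7.0 km): east 7.0 sin 323° = -4.21, north 7.0 cos 323° = 5.59
Net north component: 3.15 km.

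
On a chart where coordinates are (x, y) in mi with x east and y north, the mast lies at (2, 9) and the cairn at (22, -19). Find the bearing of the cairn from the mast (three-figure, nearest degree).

144°

Δeast = 22 − 2 = 20.00; Δnorth = -19 − 9 = -28.00.
Bearing = atan2(Δeast, Δnorth) mod 360° = 144.46° ≈ 144°.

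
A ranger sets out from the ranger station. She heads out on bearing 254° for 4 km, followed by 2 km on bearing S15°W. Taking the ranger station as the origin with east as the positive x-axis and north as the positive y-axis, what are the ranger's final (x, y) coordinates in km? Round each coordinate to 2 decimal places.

(-4.36, -3.03)

Leg 1 (254°, 4 km): east 4 sin 254° = -3.85, north 4 cos 254° = -1.10
Leg 2 (S15°W, 2 km): east 2 sin 195° = -0.52, north 2 cos 195° = -1.93
Summing: -4.36 km east, -3.03 km north → (-4.36, -3.03).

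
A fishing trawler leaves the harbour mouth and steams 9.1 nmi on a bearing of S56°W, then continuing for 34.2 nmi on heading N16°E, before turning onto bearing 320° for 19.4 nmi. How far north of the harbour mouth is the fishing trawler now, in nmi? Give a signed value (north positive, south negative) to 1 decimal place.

42.6 nmi

Leg 1 (S56°W, 9.1 nmi): east 9.1 sin 236° = -7.54, north 9.1 cos 236° = -5.09
Leg 2 (N16°E, 34.2 nmi): east 34.2 sin 16° = 9.43, north 34.2 cos 16° = 32.88
Leg 3 (320°, 19.4 nmi): east 19.4 sin 320° = -12.47, north 19.4 cos 320° = 14.86
Net north component: 42.65 nmi.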